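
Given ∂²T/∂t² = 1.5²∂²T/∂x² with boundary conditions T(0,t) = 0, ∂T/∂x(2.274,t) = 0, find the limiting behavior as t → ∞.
T oscillates (no decay). Energy is conserved; the solution oscillates indefinitely as standing waves.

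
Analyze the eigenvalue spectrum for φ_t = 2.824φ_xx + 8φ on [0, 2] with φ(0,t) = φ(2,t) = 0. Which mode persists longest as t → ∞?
Eigenvalues: λₙ = 2.824n²π²/2² - 8.
First three modes:
  n=1: λ₁ = 2.824π²/2² - 8 ≈ -1.032
  n=2: λ₂ = 11.296π²/2² - 8 ≈ 19.872
  n=3: λ₃ = 25.416π²/2² - 8 ≈ 54.711
Since 2.824π²/2² ≈ 6.968 < 8, λ₁ < 0.
The n=1 mode grows fastest (−λₙ is largest for n=1) → dominates.
Asymptotic: φ ~ c₁ sin(πx/2) e^{1.032t} (exponential growth at rate −λ₁ ≈ 1.032).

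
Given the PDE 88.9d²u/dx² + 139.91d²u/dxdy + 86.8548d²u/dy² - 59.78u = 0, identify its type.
The second-order coefficients are A = 88.9, B = 139.91, C = 86.8548. Since B² - 4AC = -11310.75878 < 0, this is an elliptic PDE.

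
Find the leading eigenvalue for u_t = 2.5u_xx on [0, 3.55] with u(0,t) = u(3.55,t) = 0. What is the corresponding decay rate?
Eigenvalues: λₙ = 2.5n²π²/3.55².
First three modes:
  n=1: λ₁ = 2.5π²/3.55² ≈ 1.958
  n=2: λ₂ = 10π²/3.55² ≈ 7.831 (4× faster decay)
  n=3: λ₃ = 22.5π²/3.55² ≈ 17.621 (9× faster decay)
As t → ∞, higher modes decay exponentially faster. The n=1 mode dominates: u ~ c₁ sin(πx/3.55) e^{-λ₁t}.
Decay rate: λ₁ = 2.5π²/3.55² ≈ 1.958.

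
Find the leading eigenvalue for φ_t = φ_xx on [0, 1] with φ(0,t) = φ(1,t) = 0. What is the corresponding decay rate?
Eigenvalues: λₙ = n²π².
First three modes:
  n=1: λ₁ = π² ≈ 9.87
  n=2: λ₂ = 4π² ≈ 39.478 (4× faster decay)
  n=3: λ₃ = 9π² ≈ 88.826 (9× faster decay)
As t → ∞, higher modes decay exponentially faster. The n=1 mode dominates: φ ~ c₁ sin(πx) e^{-λ₁t}.
Decay rate: λ₁ = π² ≈ 9.87.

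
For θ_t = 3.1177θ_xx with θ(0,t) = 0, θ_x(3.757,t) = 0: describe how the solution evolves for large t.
θ → 0. Heat escapes through the Dirichlet boundary.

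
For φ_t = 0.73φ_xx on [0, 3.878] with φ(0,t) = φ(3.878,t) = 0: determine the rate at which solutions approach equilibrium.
Eigenvalues: λₙ = 0.73n²π²/3.878².
First three modes:
  n=1: λ₁ = 0.73π²/3.878² ≈ 0.479
  n=2: λ₂ = 2.92π²/3.878² ≈ 1.916 (4× faster decay)
  n=3: λ₃ = 6.57π²/3.878² ≈ 4.312 (9× faster decay)
As t → ∞, higher modes decay exponentially faster. The n=1 mode dominates: φ ~ c₁ sin(πx/3.878) e^{-λ₁t}.
Decay rate: λ₁ = 0.73π²/3.878² ≈ 0.479.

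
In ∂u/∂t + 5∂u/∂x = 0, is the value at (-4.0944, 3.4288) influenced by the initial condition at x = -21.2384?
Yes. The characteristic through (-4.0944, 3.4288) passes through x = -21.2384.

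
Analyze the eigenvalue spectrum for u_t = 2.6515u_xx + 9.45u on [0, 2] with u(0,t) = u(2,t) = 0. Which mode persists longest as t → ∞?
Eigenvalues: λₙ = 2.6515n²π²/2² - 9.45.
First three modes:
  n=1: λ₁ = 2.6515π²/2² - 9.45 ≈ -2.908
  n=2: λ₂ = 10.606π²/2² - 9.45 ≈ 16.719
  n=3: λ₃ = 23.8635π²/2² - 9.45 ≈ 49.431
Since 2.6515π²/2² ≈ 6.542 < 9.45, λ₁ < 0.
The n=1 mode grows fastest (−λₙ is largest for n=1) → dominates.
Asymptotic: u ~ c₁ sin(πx/2) e^{2.908t} (exponential growth at rate −λ₁ ≈ 2.908).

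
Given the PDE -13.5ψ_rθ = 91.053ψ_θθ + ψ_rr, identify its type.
Rewriting in standard form: -ψ_rr - 13.5ψ_rθ - 91.053ψ_θθ = 0. The second-order coefficients are A = -1, B = -13.5, C = -91.053. Since B² - 4AC = -181.962 < 0, this is an elliptic PDE.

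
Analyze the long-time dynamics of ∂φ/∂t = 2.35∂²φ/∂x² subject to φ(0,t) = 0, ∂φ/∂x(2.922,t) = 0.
Long-time behavior: φ → 0. Heat escapes through the Dirichlet boundary.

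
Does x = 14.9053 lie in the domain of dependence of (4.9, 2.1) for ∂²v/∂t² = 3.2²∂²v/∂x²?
No. The domain of dependence is [-1.82, 11.62], and 14.9053 is outside this interval.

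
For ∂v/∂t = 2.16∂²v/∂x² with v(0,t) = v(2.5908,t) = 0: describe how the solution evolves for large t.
v → 0. Heat diffuses out through both boundaries.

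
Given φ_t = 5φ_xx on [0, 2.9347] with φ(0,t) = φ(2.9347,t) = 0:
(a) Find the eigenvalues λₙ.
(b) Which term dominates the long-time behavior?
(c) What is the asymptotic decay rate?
Eigenvalues: λₙ = 5n²π²/2.9347².
First three modes:
  n=1: λ₁ = 5π²/2.9347² ≈ 5.73
  n=2: λ₂ = 20π²/2.9347² ≈ 22.919 (4× faster decay)
  n=3: λ₃ = 45π²/2.9347² ≈ 51.569 (9× faster decay)
As t → ∞, higher modes decay exponentially faster. The n=1 mode dominates: φ ~ c₁ sin(πx/2.9347) e^{-λ₁t}.
Decay rate: λ₁ = 5π²/2.9347² ≈ 5.73.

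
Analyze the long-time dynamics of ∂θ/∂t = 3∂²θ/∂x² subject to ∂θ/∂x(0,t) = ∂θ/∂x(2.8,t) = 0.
Long-time behavior: θ → constant (steady state). Heat is conserved (no flux at boundaries); solution approaches the spatial average.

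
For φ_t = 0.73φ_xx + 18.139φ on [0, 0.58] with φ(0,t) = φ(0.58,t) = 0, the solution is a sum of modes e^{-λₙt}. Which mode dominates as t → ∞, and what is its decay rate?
Eigenvalues: λₙ = 0.73n²π²/0.58² - 18.139.
First three modes:
  n=1: λ₁ = 0.73π²/0.58² - 18.139 ≈ 3.278
  n=2: λ₂ = 2.92π²/0.58² - 18.139 ≈ 67.531
  n=3: λ₃ = 6.57π²/0.58² - 18.139 ≈ 174.618
Since 0.73π²/0.58² ≈ 21.417 > 18.139, all λₙ > 0.
The n=1 mode decays slowest → dominates as t → ∞.
Asymptotic: φ ~ c₁ sin(πx/0.58) e^{-λ₁t} with decay rate λ₁ ≈ 3.278.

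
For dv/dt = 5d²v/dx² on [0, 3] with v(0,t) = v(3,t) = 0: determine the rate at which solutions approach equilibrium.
Eigenvalues: λₙ = 5n²π²/3².
First three modes:
  n=1: λ₁ = 5π²/3² ≈ 5.483
  n=2: λ₂ = 20π²/3² ≈ 21.932 (4× faster decay)
  n=3: λ₃ = 45π²/3² ≈ 49.348 (9× faster decay)
As t → ∞, higher modes decay exponentially faster. The n=1 mode dominates: v ~ c₁ sin(πx/3) e^{-λ₁t}.
Decay rate: λ₁ = 5π²/3² ≈ 5.483.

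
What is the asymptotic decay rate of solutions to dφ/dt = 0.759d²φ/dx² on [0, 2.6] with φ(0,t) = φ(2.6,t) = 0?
Eigenvalues: λₙ = 0.759n²π²/2.6².
First three modes:
  n=1: λ₁ = 0.759π²/2.6² ≈ 1.108
  n=2: λ₂ = 3.036π²/2.6² ≈ 4.433 (4× faster decay)
  n=3: λ₃ = 6.831π²/2.6² ≈ 9.973 (9× faster decay)
As t → ∞, higher modes decay exponentially faster. The n=1 mode dominates: φ ~ c₁ sin(πx/2.6) e^{-λ₁t}.
Decay rate: λ₁ = 0.759π²/2.6² ≈ 1.108.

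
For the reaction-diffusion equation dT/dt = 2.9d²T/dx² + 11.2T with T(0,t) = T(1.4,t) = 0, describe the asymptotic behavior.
T → 0. Diffusion dominates reaction (r=11.2 < κπ²/L²≈14.6); solution decays.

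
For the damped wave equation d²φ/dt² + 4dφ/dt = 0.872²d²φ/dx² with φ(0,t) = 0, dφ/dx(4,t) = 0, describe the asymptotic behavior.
φ → 0. Damping (γ=4) dissipates energy; oscillations decay exponentially.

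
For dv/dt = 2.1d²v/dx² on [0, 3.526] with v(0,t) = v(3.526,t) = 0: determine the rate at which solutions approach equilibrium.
Eigenvalues: λₙ = 2.1n²π²/3.526².
First three modes:
  n=1: λ₁ = 2.1π²/3.526² ≈ 1.667
  n=2: λ₂ = 8.4π²/3.526² ≈ 6.668 (4× faster decay)
  n=3: λ₃ = 18.9π²/3.526² ≈ 15.004 (9× faster decay)
As t → ∞, higher modes decay exponentially faster. The n=1 mode dominates: v ~ c₁ sin(πx/3.526) e^{-λ₁t}.
Decay rate: λ₁ = 2.1π²/3.526² ≈ 1.667.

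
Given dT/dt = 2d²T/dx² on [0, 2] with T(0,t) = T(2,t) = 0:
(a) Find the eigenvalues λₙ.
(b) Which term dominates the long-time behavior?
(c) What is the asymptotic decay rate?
Eigenvalues: λₙ = 2n²π²/2².
First three modes:
  n=1: λ₁ = 2π²/2² ≈ 4.935
  n=2: λ₂ = 8π²/2² ≈ 19.739 (4× faster decay)
  n=3: λ₃ = 18π²/2² ≈ 44.413 (9× faster decay)
As t → ∞, higher modes decay exponentially faster. The n=1 mode dominates: T ~ c₁ sin(πx/2) e^{-λ₁t}.
Decay rate: λ₁ = 2π²/2² ≈ 4.935.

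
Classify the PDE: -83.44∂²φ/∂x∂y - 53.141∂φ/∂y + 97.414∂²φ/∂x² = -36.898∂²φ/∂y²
Rewriting in standard form: 97.414∂²φ/∂x² - 83.44∂²φ/∂x∂y + 36.898∂²φ/∂y² - 53.141∂φ/∂y = 0. A = 97.414, B = -83.44, C = 36.898. Discriminant B² - 4AC = -7415.293488. Since -7415.293488 < 0, elliptic.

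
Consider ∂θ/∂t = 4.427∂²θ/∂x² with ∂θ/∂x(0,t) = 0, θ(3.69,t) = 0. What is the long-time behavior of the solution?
As t → ∞, θ → 0. Heat escapes through the Dirichlet boundary.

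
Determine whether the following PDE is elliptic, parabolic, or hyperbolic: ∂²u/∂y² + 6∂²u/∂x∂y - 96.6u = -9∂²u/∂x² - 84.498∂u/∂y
Rewriting in standard form: 9∂²u/∂x² + 6∂²u/∂x∂y + ∂²u/∂y² + 84.498∂u/∂y - 96.6u = 0. Coefficients: A = 9, B = 6, C = 1. B² - 4AC = 0, which is zero, so the equation is parabolic.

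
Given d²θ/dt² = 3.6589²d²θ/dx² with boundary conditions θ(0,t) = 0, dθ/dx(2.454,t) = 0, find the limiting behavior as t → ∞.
θ oscillates (no decay). Energy is conserved; the solution oscillates indefinitely as standing waves.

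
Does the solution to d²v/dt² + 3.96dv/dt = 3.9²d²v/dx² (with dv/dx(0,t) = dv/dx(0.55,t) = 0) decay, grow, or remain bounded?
v → constant (steady state). Damping (γ=3.96) dissipates the nonconstant modes; with Neumann BCs the spatial average obeys M''+γM'=0 and tends to a finite limit.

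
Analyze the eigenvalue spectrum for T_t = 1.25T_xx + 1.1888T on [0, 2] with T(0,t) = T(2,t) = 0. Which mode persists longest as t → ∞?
Eigenvalues: λₙ = 1.25n²π²/2² - 1.1888.
First three modes:
  n=1: λ₁ = 1.25π²/2² - 1.1888 ≈ 1.895
  n=2: λ₂ = 5π²/2² - 1.1888 ≈ 11.148
  n=3: λ₃ = 11.25π²/2² - 1.1888 ≈ 26.569
Since 1.25π²/2² ≈ 3.084 > 1.1888, all λₙ > 0.
The n=1 mode decays slowest → dominates as t → ∞.
Asymptotic: T ~ c₁ sin(πx/2) e^{-λ₁t} with decay rate λ₁ ≈ 1.895.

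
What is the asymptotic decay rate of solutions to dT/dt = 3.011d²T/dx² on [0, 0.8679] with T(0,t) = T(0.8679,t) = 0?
Eigenvalues: λₙ = 3.011n²π²/0.8679².
First three modes:
  n=1: λ₁ = 3.011π²/0.8679² ≈ 39.452
  n=2: λ₂ = 12.044π²/0.8679² ≈ 157.809 (4× faster decay)
  n=3: λ₃ = 27.099π²/0.8679² ≈ 355.07 (9× faster decay)
As t → ∞, higher modes decay exponentially faster. The n=1 mode dominates: T ~ c₁ sin(πx/0.8679) e^{-λ₁t}.
Decay rate: λ₁ = 3.011π²/0.8679² ≈ 39.452.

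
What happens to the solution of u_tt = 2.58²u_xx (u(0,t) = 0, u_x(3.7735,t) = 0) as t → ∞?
u oscillates (no decay). Energy is conserved; the solution oscillates indefinitely as standing waves.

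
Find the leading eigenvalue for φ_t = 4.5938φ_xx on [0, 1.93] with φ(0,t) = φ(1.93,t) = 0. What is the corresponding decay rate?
Eigenvalues: λₙ = 4.5938n²π²/1.93².
First three modes:
  n=1: λ₁ = 4.5938π²/1.93² ≈ 12.172
  n=2: λ₂ = 18.3752π²/1.93² ≈ 48.687 (4× faster decay)
  n=3: λ₃ = 41.3442π²/1.93² ≈ 109.547 (9× faster decay)
As t → ∞, higher modes decay exponentially faster. The n=1 mode dominates: φ ~ c₁ sin(πx/1.93) e^{-λ₁t}.
Decay rate: λ₁ = 4.5938π²/1.93² ≈ 12.172.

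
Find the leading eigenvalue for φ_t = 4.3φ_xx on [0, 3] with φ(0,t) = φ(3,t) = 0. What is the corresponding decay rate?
Eigenvalues: λₙ = 4.3n²π²/3².
First three modes:
  n=1: λ₁ = 4.3π²/3² ≈ 4.715
  n=2: λ₂ = 17.2π²/3² ≈ 18.862 (4× faster decay)
  n=3: λ₃ = 38.7π²/3² ≈ 42.439 (9× faster decay)
As t → ∞, higher modes decay exponentially faster. The n=1 mode dominates: φ ~ c₁ sin(πx/3) e^{-λ₁t}.
Decay rate: λ₁ = 4.3π²/3² ≈ 4.715.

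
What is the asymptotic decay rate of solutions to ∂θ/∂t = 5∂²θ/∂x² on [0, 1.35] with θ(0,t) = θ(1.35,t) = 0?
Eigenvalues: λₙ = 5n²π²/1.35².
First three modes:
  n=1: λ₁ = 5π²/1.35² ≈ 27.077
  n=2: λ₂ = 20π²/1.35² ≈ 108.308 (4× faster decay)
  n=3: λ₃ = 45π²/1.35² ≈ 243.694 (9× faster decay)
As t → ∞, higher modes decay exponentially faster. The n=1 mode dominates: θ ~ c₁ sin(πx/1.35) e^{-λ₁t}.
Decay rate: λ₁ = 5π²/1.35² ≈ 27.077.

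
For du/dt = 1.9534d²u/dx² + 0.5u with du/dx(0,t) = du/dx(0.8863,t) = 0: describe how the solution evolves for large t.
u grows unboundedly. With Neumann BCs the constant mode has diffusion eigenvalue 0, so any r > 0 makes it grow like e^(0.5t); solution grows exponentially.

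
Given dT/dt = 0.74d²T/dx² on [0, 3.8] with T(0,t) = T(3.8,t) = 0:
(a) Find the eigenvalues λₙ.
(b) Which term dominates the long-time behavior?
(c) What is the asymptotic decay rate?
Eigenvalues: λₙ = 0.74n²π²/3.8².
First three modes:
  n=1: λ₁ = 0.74π²/3.8² ≈ 0.506
  n=2: λ₂ = 2.96π²/3.8² ≈ 2.023 (4× faster decay)
  n=3: λ₃ = 6.66π²/3.8² ≈ 4.552 (9× faster decay)
As t → ∞, higher modes decay exponentially faster. The n=1 mode dominates: T ~ c₁ sin(πx/3.8) e^{-λ₁t}.
Decay rate: λ₁ = 0.74π²/3.8² ≈ 0.506.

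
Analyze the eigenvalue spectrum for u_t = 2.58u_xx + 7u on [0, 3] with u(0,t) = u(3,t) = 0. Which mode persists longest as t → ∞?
Eigenvalues: λₙ = 2.58n²π²/3² - 7.
First three modes:
  n=1: λ₁ = 2.58π²/3² - 7 ≈ -4.171
  n=2: λ₂ = 10.32π²/3² - 7 ≈ 4.317
  n=3: λ₃ = 23.22π²/3² - 7 ≈ 18.464
Since 2.58π²/3² ≈ 2.829 < 7, λ₁ < 0.
The n=1 mode grows fastest (−λₙ is largest for n=1) → dominates.
Asymptotic: u ~ c₁ sin(πx/3) e^{4.171t} (exponential growth at rate −λ₁ ≈ 4.171).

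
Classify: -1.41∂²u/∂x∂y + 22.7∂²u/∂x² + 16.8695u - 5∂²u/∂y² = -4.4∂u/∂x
Rewriting in standard form: 22.7∂²u/∂x² - 1.41∂²u/∂x∂y - 5∂²u/∂y² + 4.4∂u/∂x + 16.8695u = 0. Hyperbolic (discriminant = 455.9881).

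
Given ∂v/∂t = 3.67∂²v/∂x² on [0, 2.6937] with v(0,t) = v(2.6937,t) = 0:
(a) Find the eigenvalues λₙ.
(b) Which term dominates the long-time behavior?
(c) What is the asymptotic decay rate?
Eigenvalues: λₙ = 3.67n²π²/2.6937².
First three modes:
  n=1: λ₁ = 3.67π²/2.6937² ≈ 4.992
  n=2: λ₂ = 14.68π²/2.6937² ≈ 19.968 (4× faster decay)
  n=3: λ₃ = 33.03π²/2.6937² ≈ 44.927 (9× faster decay)
As t → ∞, higher modes decay exponentially faster. The n=1 mode dominates: v ~ c₁ sin(πx/2.6937) e^{-λ₁t}.
Decay rate: λ₁ = 3.67π²/2.6937² ≈ 4.992.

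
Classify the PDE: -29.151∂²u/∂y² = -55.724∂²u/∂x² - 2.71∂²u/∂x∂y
Rewriting in standard form: 55.724∂²u/∂x² + 2.71∂²u/∂x∂y - 29.151∂²u/∂y² = 0. A = 55.724, B = 2.71, C = -29.151. Discriminant B² - 4AC = 6504.985396. Since 6504.985396 > 0, hyperbolic.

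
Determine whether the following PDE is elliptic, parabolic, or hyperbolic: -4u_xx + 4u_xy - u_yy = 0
Coefficients: A = -4, B = 4, C = -1. B² - 4AC = 0, which is zero, so the equation is parabolic.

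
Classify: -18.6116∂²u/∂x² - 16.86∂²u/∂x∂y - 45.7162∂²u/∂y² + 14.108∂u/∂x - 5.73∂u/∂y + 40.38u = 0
Elliptic (discriminant = -3119.14691168).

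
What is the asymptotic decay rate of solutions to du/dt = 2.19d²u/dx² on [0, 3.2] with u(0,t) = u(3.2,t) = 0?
Eigenvalues: λₙ = 2.19n²π²/3.2².
First three modes:
  n=1: λ₁ = 2.19π²/3.2² ≈ 2.111
  n=2: λ₂ = 8.76π²/3.2² ≈ 8.443 (4× faster decay)
  n=3: λ₃ = 19.71π²/3.2² ≈ 18.997 (9× faster decay)
As t → ∞, higher modes decay exponentially faster. The n=1 mode dominates: u ~ c₁ sin(πx/3.2) e^{-λ₁t}.
Decay rate: λ₁ = 2.19π²/3.2² ≈ 2.111.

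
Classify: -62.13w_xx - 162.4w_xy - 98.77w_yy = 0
Hyperbolic (discriminant = 1827.4396).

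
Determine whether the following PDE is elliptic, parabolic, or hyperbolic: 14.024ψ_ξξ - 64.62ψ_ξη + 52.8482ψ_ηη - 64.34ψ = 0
Coefficients: A = 14.024, B = -64.62, C = 52.8482. B² - 4AC = 1211.1717728, which is positive, so the equation is hyperbolic.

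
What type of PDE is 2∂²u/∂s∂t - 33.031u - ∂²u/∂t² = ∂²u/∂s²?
Rewriting in standard form: -∂²u/∂s² + 2∂²u/∂s∂t - ∂²u/∂t² - 33.031u = 0. With A = -1, B = 2, C = -1, the discriminant is 0. This is a parabolic PDE.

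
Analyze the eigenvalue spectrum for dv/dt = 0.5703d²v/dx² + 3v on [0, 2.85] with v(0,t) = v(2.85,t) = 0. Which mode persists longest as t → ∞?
Eigenvalues: λₙ = 0.5703n²π²/2.85² - 3.
First three modes:
  n=1: λ₁ = 0.5703π²/2.85² - 3 ≈ -2.307
  n=2: λ₂ = 2.2812π²/2.85² - 3 ≈ -0.228
  n=3: λ₃ = 5.1327π²/2.85² - 3 ≈ 3.237
Since 0.5703π²/2.85² ≈ 0.693 < 3, λ₁ < 0.
The n=1 mode grows fastest (−λₙ is largest for n=1) → dominates.
Asymptotic: v ~ c₁ sin(πx/2.85) e^{2.307t} (exponential growth at rate −λ₁ ≈ 2.307).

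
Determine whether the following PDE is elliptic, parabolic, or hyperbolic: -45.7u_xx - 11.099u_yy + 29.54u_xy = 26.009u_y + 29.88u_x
Rewriting in standard form: -45.7u_xx + 29.54u_xy - 11.099u_yy - 29.88u_x - 26.009u_y = 0. Coefficients: A = -45.7, B = 29.54, C = -11.099. B² - 4AC = -1156.2856, which is negative, so the equation is elliptic.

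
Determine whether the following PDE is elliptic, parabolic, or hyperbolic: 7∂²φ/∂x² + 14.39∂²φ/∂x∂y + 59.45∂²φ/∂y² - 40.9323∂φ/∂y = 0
Coefficients: A = 7, B = 14.39, C = 59.45. B² - 4AC = -1457.5279, which is negative, so the equation is elliptic.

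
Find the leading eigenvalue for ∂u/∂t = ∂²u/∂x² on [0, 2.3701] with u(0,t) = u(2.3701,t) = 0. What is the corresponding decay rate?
Eigenvalues: λₙ = n²π²/2.3701².
First three modes:
  n=1: λ₁ = π²/2.3701² ≈ 1.757
  n=2: λ₂ = 4π²/2.3701² ≈ 7.028 (4× faster decay)
  n=3: λ₃ = 9π²/2.3701² ≈ 15.813 (9× faster decay)
As t → ∞, higher modes decay exponentially faster. The n=1 mode dominates: u ~ c₁ sin(πx/2.3701) e^{-λ₁t}.
Decay rate: λ₁ = π²/2.3701² ≈ 1.757.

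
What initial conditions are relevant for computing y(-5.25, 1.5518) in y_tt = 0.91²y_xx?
Domain of dependence: [-6.662138, -3.837862]. Signals travel at speed 0.91, so data within |x - -5.25| ≤ 0.91·1.5518 = 1.412138 can reach the point.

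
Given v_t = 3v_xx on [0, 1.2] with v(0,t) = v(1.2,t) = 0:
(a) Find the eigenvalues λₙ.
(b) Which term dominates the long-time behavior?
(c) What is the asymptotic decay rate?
Eigenvalues: λₙ = 3n²π²/1.2².
First three modes:
  n=1: λ₁ = 3π²/1.2² ≈ 20.562
  n=2: λ₂ = 12π²/1.2² ≈ 82.247 (4× faster decay)
  n=3: λ₃ = 27π²/1.2² ≈ 185.055 (9× faster decay)
As t → ∞, higher modes decay exponentially faster. The n=1 mode dominates: v ~ c₁ sin(πx/1.2) e^{-λ₁t}.
Decay rate: λ₁ = 3π²/1.2² ≈ 20.562.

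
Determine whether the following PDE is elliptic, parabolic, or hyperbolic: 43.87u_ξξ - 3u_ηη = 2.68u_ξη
Rewriting in standard form: 43.87u_ξξ - 2.68u_ξη - 3u_ηη = 0. Coefficients: A = 43.87, B = -2.68, C = -3. B² - 4AC = 533.6224, which is positive, so the equation is hyperbolic.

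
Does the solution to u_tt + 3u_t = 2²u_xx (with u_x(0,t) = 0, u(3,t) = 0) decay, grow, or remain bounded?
u → 0. Damping (γ=3) dissipates energy; oscillations decay exponentially.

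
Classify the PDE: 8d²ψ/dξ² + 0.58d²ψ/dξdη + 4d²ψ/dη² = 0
A = 8, B = 0.58, C = 4. Discriminant B² - 4AC = -127.6636. Since -127.6636 < 0, elliptic.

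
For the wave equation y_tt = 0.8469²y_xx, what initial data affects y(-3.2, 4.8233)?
Domain of dependence: [-7.28485277, 0.88485277]. Signals travel at speed 0.8469, so data within |x - -3.2| ≤ 0.8469·4.8233 = 4.08485277 can reach the point.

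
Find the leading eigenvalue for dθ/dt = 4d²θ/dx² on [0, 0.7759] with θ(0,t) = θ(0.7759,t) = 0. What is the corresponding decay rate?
Eigenvalues: λₙ = 4n²π²/0.7759².
First three modes:
  n=1: λ₁ = 4π²/0.7759² ≈ 65.576
  n=2: λ₂ = 16π²/0.7759² ≈ 262.306 (4× faster decay)
  n=3: λ₃ = 36π²/0.7759² ≈ 590.188 (9× faster decay)
As t → ∞, higher modes decay exponentially faster. The n=1 mode dominates: θ ~ c₁ sin(πx/0.7759) e^{-λ₁t}.
Decay rate: λ₁ = 4π²/0.7759² ≈ 65.576.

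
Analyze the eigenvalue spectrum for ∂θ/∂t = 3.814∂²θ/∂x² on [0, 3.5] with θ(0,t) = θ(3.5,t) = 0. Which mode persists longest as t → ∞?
Eigenvalues: λₙ = 3.814n²π²/3.5².
First three modes:
  n=1: λ₁ = 3.814π²/3.5² ≈ 3.073
  n=2: λ₂ = 15.256π²/3.5² ≈ 12.291 (4× faster decay)
  n=3: λ₃ = 34.326π²/3.5² ≈ 27.656 (9× faster decay)
As t → ∞, higher modes decay exponentially faster. The n=1 mode dominates: θ ~ c₁ sin(πx/3.5) e^{-λ₁t}.
Decay rate: λ₁ = 3.814π²/3.5² ≈ 3.073.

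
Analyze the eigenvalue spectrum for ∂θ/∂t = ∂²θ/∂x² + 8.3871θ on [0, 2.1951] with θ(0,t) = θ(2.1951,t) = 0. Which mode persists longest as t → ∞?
Eigenvalues: λₙ = n²π²/2.1951² - 8.3871.
First three modes:
  n=1: λ₁ = π²/2.1951² - 8.3871 ≈ -6.339
  n=2: λ₂ = 4π²/2.1951² - 8.3871 ≈ -0.194
  n=3: λ₃ = 9π²/2.1951² - 8.3871 ≈ 10.047
Since π²/2.1951² ≈ 2.048 < 8.3871, λ₁ < 0.
The n=1 mode grows fastest (−λₙ is largest for n=1) → dominates.
Asymptotic: θ ~ c₁ sin(πx/2.1951) e^{6.339t} (exponential growth at rate −λ₁ ≈ 6.339).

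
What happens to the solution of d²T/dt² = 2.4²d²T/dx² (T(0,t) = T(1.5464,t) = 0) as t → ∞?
T oscillates (no decay). Energy is conserved; the solution oscillates indefinitely as standing waves.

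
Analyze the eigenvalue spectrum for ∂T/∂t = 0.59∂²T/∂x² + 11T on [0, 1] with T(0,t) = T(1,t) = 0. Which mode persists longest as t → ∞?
Eigenvalues: λₙ = 0.59n²π²/1² - 11.
First three modes:
  n=1: λ₁ = 0.59π² - 11 ≈ -5.177
  n=2: λ₂ = 2.36π² - 11 ≈ 12.292
  n=3: λ₃ = 5.31π² - 11 ≈ 41.408
Since 0.59π² ≈ 5.823 < 11, λ₁ < 0.
The n=1 mode grows fastest (−λₙ is largest for n=1) → dominates.
Asymptotic: T ~ c₁ sin(πx/1) e^{5.177t} (exponential growth at rate −λ₁ ≈ 5.177).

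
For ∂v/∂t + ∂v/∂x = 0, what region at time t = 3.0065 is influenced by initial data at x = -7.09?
At x = -4.0835. The characteristic carries data from (-7.09, 0) to (-4.0835, 3.0065).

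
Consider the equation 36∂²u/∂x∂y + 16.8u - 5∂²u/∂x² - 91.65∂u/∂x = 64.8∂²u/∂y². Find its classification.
Rewriting in standard form: -5∂²u/∂x² + 36∂²u/∂x∂y - 64.8∂²u/∂y² - 91.65∂u/∂x + 16.8u = 0. Parabolic. (A = -5, B = 36, C = -64.8 gives B² - 4AC = 0.)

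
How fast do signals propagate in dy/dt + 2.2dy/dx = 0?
Speed = 2.2. Information travels along x - 2.2t = const (rightward).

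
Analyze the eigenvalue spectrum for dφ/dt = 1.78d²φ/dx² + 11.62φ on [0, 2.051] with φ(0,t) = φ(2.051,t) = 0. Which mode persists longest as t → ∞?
Eigenvalues: λₙ = 1.78n²π²/2.051² - 11.62.
First three modes:
  n=1: λ₁ = 1.78π²/2.051² - 11.62 ≈ -7.444
  n=2: λ₂ = 7.12π²/2.051² - 11.62 ≈ 5.085
  n=3: λ₃ = 16.02π²/2.051² - 11.62 ≈ 25.966
Since 1.78π²/2.051² ≈ 4.176 < 11.62, λ₁ < 0.
The n=1 mode grows fastest (−λₙ is largest for n=1) → dominates.
Asymptotic: φ ~ c₁ sin(πx/2.051) e^{7.444t} (exponential growth at rate −λ₁ ≈ 7.444).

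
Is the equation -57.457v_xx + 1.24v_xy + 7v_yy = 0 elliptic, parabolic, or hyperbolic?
Computing B² - 4AC with A = -57.457, B = 1.24, C = 7: discriminant = 1610.3336 (positive). Answer: hyperbolic.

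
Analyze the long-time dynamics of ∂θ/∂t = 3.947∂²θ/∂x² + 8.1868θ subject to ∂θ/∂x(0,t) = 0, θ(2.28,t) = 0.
Long-time behavior: θ grows unboundedly. Reaction dominates diffusion (r=8.1868 > κπ²/(4L²)≈1.87); solution grows exponentially.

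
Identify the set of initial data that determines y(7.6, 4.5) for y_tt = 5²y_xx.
Domain of dependence: [-14.9, 30.1]. Signals travel at speed 5, so data within |x - 7.6| ≤ 5·4.5 = 22.5 can reach the point.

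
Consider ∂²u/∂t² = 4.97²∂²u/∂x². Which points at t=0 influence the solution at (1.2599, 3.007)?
Domain of dependence: [-13.68489, 16.20469]. Signals travel at speed 4.97, so data within |x - 1.2599| ≤ 4.97·3.007 = 14.94479 can reach the point.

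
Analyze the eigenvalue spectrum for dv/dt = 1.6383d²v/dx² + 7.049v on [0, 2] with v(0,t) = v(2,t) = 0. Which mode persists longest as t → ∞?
Eigenvalues: λₙ = 1.6383n²π²/2² - 7.049.
First three modes:
  n=1: λ₁ = 1.6383π²/2² - 7.049 ≈ -3.007
  n=2: λ₂ = 6.5532π²/2² - 7.049 ≈ 9.12
  n=3: λ₃ = 14.7447π²/2² - 7.049 ≈ 29.332
Since 1.6383π²/2² ≈ 4.042 < 7.049, λ₁ < 0.
The n=1 mode grows fastest (−λₙ is largest for n=1) → dominates.
Asymptotic: v ~ c₁ sin(πx/2) e^{3.007t} (exponential growth at rate −λ₁ ≈ 3.007).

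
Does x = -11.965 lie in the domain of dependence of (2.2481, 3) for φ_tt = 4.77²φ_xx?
Yes. The domain of dependence is [-12.0619, 16.5581], and -11.965 ∈ [-12.0619, 16.5581].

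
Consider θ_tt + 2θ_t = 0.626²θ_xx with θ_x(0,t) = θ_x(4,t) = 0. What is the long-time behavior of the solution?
As t → ∞, θ → constant (steady state). Damping (γ=2) dissipates the nonconstant modes; with Neumann BCs the spatial average obeys M''+γM'=0 and tends to a finite limit.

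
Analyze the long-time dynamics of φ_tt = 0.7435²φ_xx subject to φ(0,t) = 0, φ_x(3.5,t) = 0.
Long-time behavior: φ oscillates (no decay). Energy is conserved; the solution oscillates indefinitely as standing waves.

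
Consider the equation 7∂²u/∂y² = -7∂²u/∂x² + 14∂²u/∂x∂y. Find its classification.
Rewriting in standard form: 7∂²u/∂x² - 14∂²u/∂x∂y + 7∂²u/∂y² = 0. Parabolic. (A = 7, B = -14, C = 7 gives B² - 4AC = 0.)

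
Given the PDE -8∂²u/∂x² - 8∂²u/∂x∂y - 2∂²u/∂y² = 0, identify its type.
The second-order coefficients are A = -8, B = -8, C = -2. Since B² - 4AC = 0 = 0, this is a parabolic PDE.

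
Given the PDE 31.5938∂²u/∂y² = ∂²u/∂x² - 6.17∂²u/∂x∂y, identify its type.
Rewriting in standard form: -∂²u/∂x² + 6.17∂²u/∂x∂y + 31.5938∂²u/∂y² = 0. The second-order coefficients are A = -1, B = 6.17, C = 31.5938. Since B² - 4AC = 164.4441 > 0, this is a hyperbolic PDE.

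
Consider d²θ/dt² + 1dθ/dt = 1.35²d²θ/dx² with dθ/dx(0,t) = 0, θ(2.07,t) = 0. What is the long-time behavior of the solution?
As t → ∞, θ → 0. Damping (γ=1) dissipates energy; oscillations decay exponentially.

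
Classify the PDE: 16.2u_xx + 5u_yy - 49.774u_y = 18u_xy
Rewriting in standard form: 16.2u_xx - 18u_xy + 5u_yy - 49.774u_y = 0. A = 16.2, B = -18, C = 5. Discriminant B² - 4AC = 0. Since 0 = 0, parabolic.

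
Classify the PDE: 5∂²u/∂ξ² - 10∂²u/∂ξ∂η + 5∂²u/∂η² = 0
A = 5, B = -10, C = 5. Discriminant B² - 4AC = 0. Since 0 = 0, parabolic.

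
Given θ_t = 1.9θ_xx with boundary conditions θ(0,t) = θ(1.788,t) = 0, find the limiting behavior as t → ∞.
θ → 0. Heat diffuses out through both boundaries.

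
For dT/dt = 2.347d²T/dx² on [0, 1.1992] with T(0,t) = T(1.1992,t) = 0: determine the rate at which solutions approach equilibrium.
Eigenvalues: λₙ = 2.347n²π²/1.1992².
First three modes:
  n=1: λ₁ = 2.347π²/1.1992² ≈ 16.108
  n=2: λ₂ = 9.388π²/1.1992² ≈ 64.43 (4× faster decay)
  n=3: λ₃ = 21.123π²/1.1992² ≈ 144.968 (9× faster decay)
As t → ∞, higher modes decay exponentially faster. The n=1 mode dominates: T ~ c₁ sin(πx/1.1992) e^{-λ₁t}.
Decay rate: λ₁ = 2.347π²/1.1992² ≈ 16.108.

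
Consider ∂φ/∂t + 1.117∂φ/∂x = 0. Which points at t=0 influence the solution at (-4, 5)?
A single point: x = -9.585. The characteristic through (-4, 5) is x - 1.117t = const, so x = -4 - 1.117·5 = -9.585.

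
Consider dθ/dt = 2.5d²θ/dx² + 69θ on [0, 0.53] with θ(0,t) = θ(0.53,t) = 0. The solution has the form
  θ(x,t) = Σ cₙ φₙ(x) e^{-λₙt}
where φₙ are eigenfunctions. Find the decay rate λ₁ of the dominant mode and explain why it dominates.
Eigenvalues: λₙ = 2.5n²π²/0.53² - 69.
First three modes:
  n=1: λ₁ = 2.5π²/0.53² - 69 ≈ 18.839
  n=2: λ₂ = 10π²/0.53² - 69 ≈ 282.357
  n=3: λ₃ = 22.5π²/0.53² - 69 ≈ 721.552
Since 2.5π²/0.53² ≈ 87.839 > 69, all λₙ > 0.
The n=1 mode decays slowest → dominates as t → ∞.
Asymptotic: θ ~ c₁ sin(πx/0.53) e^{-λ₁t} with decay rate λ₁ ≈ 18.839.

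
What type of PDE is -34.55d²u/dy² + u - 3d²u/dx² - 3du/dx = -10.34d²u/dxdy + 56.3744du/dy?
Rewriting in standard form: -3d²u/dx² + 10.34d²u/dxdy - 34.55d²u/dy² - 3du/dx - 56.3744du/dy + u = 0. With A = -3, B = 10.34, C = -34.55, the discriminant is -307.6844. This is an elliptic PDE.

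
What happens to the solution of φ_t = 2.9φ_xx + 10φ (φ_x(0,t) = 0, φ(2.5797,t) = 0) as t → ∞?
φ grows unboundedly. Reaction dominates diffusion (r=10 > κπ²/(4L²)≈1.08); solution grows exponentially.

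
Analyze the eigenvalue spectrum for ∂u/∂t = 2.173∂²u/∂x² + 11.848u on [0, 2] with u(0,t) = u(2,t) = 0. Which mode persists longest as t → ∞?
Eigenvalues: λₙ = 2.173n²π²/2² - 11.848.
First three modes:
  n=1: λ₁ = 2.173π²/2² - 11.848 ≈ -6.486
  n=2: λ₂ = 8.692π²/2² - 11.848 ≈ 9.599
  n=3: λ₃ = 19.557π²/2² - 11.848 ≈ 36.407
Since 2.173π²/2² ≈ 5.362 < 11.848, λ₁ < 0.
The n=1 mode grows fastest (−λₙ is largest for n=1) → dominates.
Asymptotic: u ~ c₁ sin(πx/2) e^{6.486t} (exponential growth at rate −λ₁ ≈ 6.486).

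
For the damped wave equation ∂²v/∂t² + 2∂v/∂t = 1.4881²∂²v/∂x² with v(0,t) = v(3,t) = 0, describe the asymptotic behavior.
v → 0. Damping (γ=2) dissipates energy; oscillations decay exponentially.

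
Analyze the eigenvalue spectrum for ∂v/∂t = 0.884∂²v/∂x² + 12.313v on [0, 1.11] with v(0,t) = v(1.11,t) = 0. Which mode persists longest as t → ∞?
Eigenvalues: λₙ = 0.884n²π²/1.11² - 12.313.
First three modes:
  n=1: λ₁ = 0.884π²/1.11² - 12.313 ≈ -5.232
  n=2: λ₂ = 3.536π²/1.11² - 12.313 ≈ 16.012
  n=3: λ₃ = 7.956π²/1.11² - 12.313 ≈ 51.418
Since 0.884π²/1.11² ≈ 7.081 < 12.313, λ₁ < 0.
The n=1 mode grows fastest (−λₙ is largest for n=1) → dominates.
Asymptotic: v ~ c₁ sin(πx/1.11) e^{5.232t} (exponential growth at rate −λ₁ ≈ 5.232).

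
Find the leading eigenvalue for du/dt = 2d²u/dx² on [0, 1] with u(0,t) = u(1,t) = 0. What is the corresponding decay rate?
Eigenvalues: λₙ = 2n²π².
First three modes:
  n=1: λ₁ = 2π² ≈ 19.739
  n=2: λ₂ = 8π² ≈ 78.957 (4× faster decay)
  n=3: λ₃ = 18π² ≈ 177.653 (9× faster decay)
As t → ∞, higher modes decay exponentially faster. The n=1 mode dominates: u ~ c₁ sin(πx) e^{-λ₁t}.
Decay rate: λ₁ = 2π² ≈ 19.739.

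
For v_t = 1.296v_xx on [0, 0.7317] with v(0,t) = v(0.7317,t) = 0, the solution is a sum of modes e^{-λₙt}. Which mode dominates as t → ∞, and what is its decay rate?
Eigenvalues: λₙ = 1.296n²π²/0.7317².
First three modes:
  n=1: λ₁ = 1.296π²/0.7317² ≈ 23.891
  n=2: λ₂ = 5.184π²/0.7317² ≈ 95.565 (4× faster decay)
  n=3: λ₃ = 11.664π²/0.7317² ≈ 215.021 (9× faster decay)
As t → ∞, higher modes decay exponentially faster. The n=1 mode dominates: v ~ c₁ sin(πx/0.7317) e^{-λ₁t}.
Decay rate: λ₁ = 1.296π²/0.7317² ≈ 23.891.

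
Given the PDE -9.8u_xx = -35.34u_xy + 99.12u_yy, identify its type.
Rewriting in standard form: -9.8u_xx + 35.34u_xy - 99.12u_yy = 0. The second-order coefficients are A = -9.8, B = 35.34, C = -99.12. Since B² - 4AC = -2636.5884 < 0, this is an elliptic PDE.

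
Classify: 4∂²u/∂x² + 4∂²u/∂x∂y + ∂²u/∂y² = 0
Parabolic (discriminant = 0).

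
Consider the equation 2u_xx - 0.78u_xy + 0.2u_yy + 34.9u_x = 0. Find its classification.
Elliptic. (A = 2, B = -0.78, C = 0.2 gives B² - 4AC = -0.9916.)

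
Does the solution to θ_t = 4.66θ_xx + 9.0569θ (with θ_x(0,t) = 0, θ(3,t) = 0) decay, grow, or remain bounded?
θ grows unboundedly. Reaction dominates diffusion (r=9.0569 > κπ²/(4L²)≈1.28); solution grows exponentially.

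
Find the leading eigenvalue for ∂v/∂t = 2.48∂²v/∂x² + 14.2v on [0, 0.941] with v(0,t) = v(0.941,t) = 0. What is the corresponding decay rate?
Eigenvalues: λₙ = 2.48n²π²/0.941² - 14.2.
First three modes:
  n=1: λ₁ = 2.48π²/0.941² - 14.2 ≈ 13.442
  n=2: λ₂ = 9.92π²/0.941² - 14.2 ≈ 96.369
  n=3: λ₃ = 22.32π²/0.941² - 14.2 ≈ 234.58
Since 2.48π²/0.941² ≈ 27.642 > 14.2, all λₙ > 0.
The n=1 mode decays slowest → dominates as t → ∞.
Asymptotic: v ~ c₁ sin(πx/0.941) e^{-λ₁t} with decay rate λ₁ ≈ 13.442.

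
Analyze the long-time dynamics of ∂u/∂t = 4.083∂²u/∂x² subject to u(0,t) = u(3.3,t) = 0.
Long-time behavior: u → 0. Heat diffuses out through both boundaries.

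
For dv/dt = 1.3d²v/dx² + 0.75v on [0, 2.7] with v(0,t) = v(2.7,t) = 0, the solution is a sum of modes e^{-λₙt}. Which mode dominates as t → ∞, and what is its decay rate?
Eigenvalues: λₙ = 1.3n²π²/2.7² - 0.75.
First three modes:
  n=1: λ₁ = 1.3π²/2.7² - 0.75 ≈ 1.01
  n=2: λ₂ = 5.2π²/2.7² - 0.75 ≈ 6.29
  n=3: λ₃ = 11.7π²/2.7² - 0.75 ≈ 15.09
Since 1.3π²/2.7² ≈ 1.76 > 0.75, all λₙ > 0.
The n=1 mode decays slowest → dominates as t → ∞.
Asymptotic: v ~ c₁ sin(πx/2.7) e^{-λ₁t} with decay rate λ₁ ≈ 1.01.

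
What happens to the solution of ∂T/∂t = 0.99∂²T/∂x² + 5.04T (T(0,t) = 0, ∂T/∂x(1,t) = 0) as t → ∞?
T grows unboundedly. Reaction dominates diffusion (r=5.04 > κπ²/(4L²)≈2.44); solution grows exponentially.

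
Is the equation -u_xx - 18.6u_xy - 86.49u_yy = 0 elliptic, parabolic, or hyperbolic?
Computing B² - 4AC with A = -1, B = -18.6, C = -86.49: discriminant = 0 (zero). Answer: parabolic.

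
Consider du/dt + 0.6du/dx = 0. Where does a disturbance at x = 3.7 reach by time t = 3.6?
At x = 5.86. The characteristic carries data from (3.7, 0) to (5.86, 3.6).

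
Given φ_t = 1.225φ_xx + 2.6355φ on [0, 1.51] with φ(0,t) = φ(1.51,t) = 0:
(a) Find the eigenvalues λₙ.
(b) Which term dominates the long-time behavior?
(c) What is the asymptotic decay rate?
Eigenvalues: λₙ = 1.225n²π²/1.51² - 2.6355.
First three modes:
  n=1: λ₁ = 1.225π²/1.51² - 2.6355 ≈ 2.667
  n=2: λ₂ = 4.9π²/1.51² - 2.6355 ≈ 18.575
  n=3: λ₃ = 11.025π²/1.51² - 2.6355 ≈ 45.087
Since 1.225π²/1.51² ≈ 5.303 > 2.6355, all λₙ > 0.
The n=1 mode decays slowest → dominates as t → ∞.
Asymptotic: φ ~ c₁ sin(πx/1.51) e^{-λ₁t} with decay rate λ₁ ≈ 2.667.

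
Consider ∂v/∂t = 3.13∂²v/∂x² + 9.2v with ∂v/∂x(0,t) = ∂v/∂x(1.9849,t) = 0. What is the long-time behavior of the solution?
As t → ∞, v grows unboundedly. With Neumann BCs the constant mode has diffusion eigenvalue 0, so any r > 0 makes it grow like e^(9.2t); solution grows exponentially.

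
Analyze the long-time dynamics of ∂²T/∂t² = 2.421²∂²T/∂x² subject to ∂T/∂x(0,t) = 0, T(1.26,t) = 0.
Long-time behavior: T oscillates (no decay). Energy is conserved; the solution oscillates indefinitely as standing waves.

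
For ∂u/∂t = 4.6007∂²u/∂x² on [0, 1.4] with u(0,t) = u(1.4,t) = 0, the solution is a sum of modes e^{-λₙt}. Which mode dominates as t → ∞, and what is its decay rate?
Eigenvalues: λₙ = 4.6007n²π²/1.4².
First three modes:
  n=1: λ₁ = 4.6007π²/1.4² ≈ 23.167
  n=2: λ₂ = 18.4028π²/1.4² ≈ 92.668 (4× faster decay)
  n=3: λ₃ = 41.4063π²/1.4² ≈ 208.502 (9× faster decay)
As t → ∞, higher modes decay exponentially faster. The n=1 mode dominates: u ~ c₁ sin(πx/1.4) e^{-λ₁t}.
Decay rate: λ₁ = 4.6007π²/1.4² ≈ 23.167.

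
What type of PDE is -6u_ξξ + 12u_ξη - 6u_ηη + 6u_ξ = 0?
With A = -6, B = 12, C = -6, the discriminant is 0. This is a parabolic PDE.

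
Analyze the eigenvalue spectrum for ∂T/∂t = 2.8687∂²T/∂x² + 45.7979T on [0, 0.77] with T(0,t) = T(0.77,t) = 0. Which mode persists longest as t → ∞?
Eigenvalues: λₙ = 2.8687n²π²/0.77² - 45.7979.
First three modes:
  n=1: λ₁ = 2.8687π²/0.77² - 45.7979 ≈ 1.955
  n=2: λ₂ = 11.4748π²/0.77² - 45.7979 ≈ 145.215
  n=3: λ₃ = 25.8183π²/0.77² - 45.7979 ≈ 383.982
Since 2.8687π²/0.77² ≈ 47.753 > 45.7979, all λₙ > 0.
The n=1 mode decays slowest → dominates as t → ∞.
Asymptotic: T ~ c₁ sin(πx/0.77) e^{-λ₁t} with decay rate λ₁ ≈ 1.955.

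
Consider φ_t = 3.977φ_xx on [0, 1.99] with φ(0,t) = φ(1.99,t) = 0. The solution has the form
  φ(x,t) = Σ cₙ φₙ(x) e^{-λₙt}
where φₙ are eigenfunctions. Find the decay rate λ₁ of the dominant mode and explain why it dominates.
Eigenvalues: λₙ = 3.977n²π²/1.99².
First three modes:
  n=1: λ₁ = 3.977π²/1.99² ≈ 9.912
  n=2: λ₂ = 15.908π²/1.99² ≈ 39.647 (4× faster decay)
  n=3: λ₃ = 35.793π²/1.99² ≈ 89.206 (9× faster decay)
As t → ∞, higher modes decay exponentially faster. The n=1 mode dominates: φ ~ c₁ sin(πx/1.99) e^{-λ₁t}.
Decay rate: λ₁ = 3.977π²/1.99² ≈ 9.912.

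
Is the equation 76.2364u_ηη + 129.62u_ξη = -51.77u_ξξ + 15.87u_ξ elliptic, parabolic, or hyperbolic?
Rewriting in standard form: 51.77u_ξξ + 129.62u_ξη + 76.2364u_ηη - 15.87u_ξ = 0. Computing B² - 4AC with A = 51.77, B = 129.62, C = 76.2364: discriminant = 1014.310688 (positive). Answer: hyperbolic.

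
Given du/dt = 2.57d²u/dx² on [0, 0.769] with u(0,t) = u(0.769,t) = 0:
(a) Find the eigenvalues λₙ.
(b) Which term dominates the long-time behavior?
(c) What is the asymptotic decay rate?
Eigenvalues: λₙ = 2.57n²π²/0.769².
First three modes:
  n=1: λ₁ = 2.57π²/0.769² ≈ 42.892
  n=2: λ₂ = 10.28π²/0.769² ≈ 171.57 (4× faster decay)
  n=3: λ₃ = 23.13π²/0.769² ≈ 386.031 (9× faster decay)
As t → ∞, higher modes decay exponentially faster. The n=1 mode dominates: u ~ c₁ sin(πx/0.769) e^{-λ₁t}.
Decay rate: λ₁ = 2.57π²/0.769² ≈ 42.892.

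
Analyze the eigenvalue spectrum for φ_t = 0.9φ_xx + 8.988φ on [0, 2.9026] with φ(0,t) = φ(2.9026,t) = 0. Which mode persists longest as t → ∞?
Eigenvalues: λₙ = 0.9n²π²/2.9026² - 8.988.
First three modes:
  n=1: λ₁ = 0.9π²/2.9026² - 8.988 ≈ -7.934
  n=2: λ₂ = 3.6π²/2.9026² - 8.988 ≈ -4.771
  n=3: λ₃ = 8.1π²/2.9026² - 8.988 ≈ 0.501
Since 0.9π²/2.9026² ≈ 1.054 < 8.988, λ₁ < 0.
The n=1 mode grows fastest (−λₙ is largest for n=1) → dominates.
Asymptotic: φ ~ c₁ sin(πx/2.9026) e^{7.934t} (exponential growth at rate −λ₁ ≈ 7.934).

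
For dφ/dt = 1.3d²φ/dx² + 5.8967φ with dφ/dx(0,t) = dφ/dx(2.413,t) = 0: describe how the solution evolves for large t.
φ grows unboundedly. With Neumann BCs the constant mode has diffusion eigenvalue 0, so any r > 0 makes it grow like e^(5.8967t); solution grows exponentially.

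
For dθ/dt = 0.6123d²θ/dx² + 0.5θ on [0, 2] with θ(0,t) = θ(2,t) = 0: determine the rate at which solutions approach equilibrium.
Eigenvalues: λₙ = 0.6123n²π²/2² - 0.5.
First three modes:
  n=1: λ₁ = 0.6123π²/2² - 0.5 ≈ 1.011
  n=2: λ₂ = 2.4492π²/2² - 0.5 ≈ 5.543
  n=3: λ₃ = 5.5107π²/2² - 0.5 ≈ 13.097
Since 0.6123π²/2² ≈ 1.511 > 0.5, all λₙ > 0.
The n=1 mode decays slowest → dominates as t → ∞.
Asymptotic: θ ~ c₁ sin(πx/2) e^{-λ₁t} with decay rate λ₁ ≈ 1.011.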